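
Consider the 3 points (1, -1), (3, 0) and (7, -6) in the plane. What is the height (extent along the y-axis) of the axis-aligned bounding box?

6

max y = 0, min y = -6, so height = 6.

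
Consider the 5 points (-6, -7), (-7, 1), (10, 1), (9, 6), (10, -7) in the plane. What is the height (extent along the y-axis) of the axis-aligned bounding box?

max y = 6, min y = -7, so height = 13.

13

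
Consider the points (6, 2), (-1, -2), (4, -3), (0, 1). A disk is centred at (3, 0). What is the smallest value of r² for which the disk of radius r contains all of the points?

20

The required radius is the distance from (3, 0) to the farthest point.
Squared distances: 13, 20, 10, 10.
Maximum is 20, attained at (-1, -2).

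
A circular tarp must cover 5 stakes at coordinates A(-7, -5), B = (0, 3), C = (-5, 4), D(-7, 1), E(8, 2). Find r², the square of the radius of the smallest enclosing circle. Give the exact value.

A smallest enclosing disk is always determined by at most three of the input points on its boundary.
The farthest pair is A–E with squared distance 274. The circle on this segment as diameter has centre (0.5, -1.5) and r² = 274/4 = 68.5.
Check B: distance² to centre = 20.5 ≤ 68.5, so it lies inside.
All remaining points lie in this disk, and no smaller disk contains both endpoints, so this is the minimum enclosing circle.

68.5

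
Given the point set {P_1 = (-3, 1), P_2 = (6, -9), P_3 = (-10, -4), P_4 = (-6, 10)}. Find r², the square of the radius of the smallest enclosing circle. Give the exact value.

126.25

A smallest enclosing disk is always determined by at most three of the input points on its boundary.
The farthest pair is P_2–P_4 with squared distance 505. The circle on this segment as diameter has centre (0, 0.5) and r² = 505/4 = 126.25.
Check P_1: distance² to centre = 9.25 ≤ 126.25, so it lies inside.
All remaining points lie in this disk, and no smaller disk contains both endpoints, so this is the minimum enclosing circle.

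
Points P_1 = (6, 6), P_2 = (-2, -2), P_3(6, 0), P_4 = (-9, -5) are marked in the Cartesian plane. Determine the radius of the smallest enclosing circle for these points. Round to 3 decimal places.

A smallest enclosing disk is always determined by at most three of the input points on its boundary.
The farthest pair is P_1–P_4 with squared distance 346. The circle on this segment as diameter has centre (-1.5, 0.5) and r² = 346/4 = 86.5.
Check P_2: distance² to centre = 6.5 ≤ 86.5, so it lies inside.
All remaining points lie in this disk, and no smaller disk contains both endpoints, so this is the minimum enclosing circle.
r = √(86.5) ≈ 9.301.

9.301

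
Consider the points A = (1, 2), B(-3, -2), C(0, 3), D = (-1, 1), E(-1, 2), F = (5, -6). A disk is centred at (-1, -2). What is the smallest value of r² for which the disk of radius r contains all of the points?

The required radius is the distance from (-1, -2) to the farthest point.
Squared distances: 20, 4, 26, 9, 16, 52.
Maximum is 52, attained at F.

52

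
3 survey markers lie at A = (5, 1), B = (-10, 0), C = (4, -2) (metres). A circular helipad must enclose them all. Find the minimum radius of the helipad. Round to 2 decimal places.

7.52

Side lengths²: AB² = 226, AC² = 10, BC² = 200.
Since AB² = 226 ≥ 200 + 10 = 210, the angle opposite AB is not acute, so the smallest enclosing circle has AB as diameter.
Centre = midpoint of AB = (-2.5, 0.5), r² = 226/4 = 56.5.
r = √(56.5) ≈ 7.52.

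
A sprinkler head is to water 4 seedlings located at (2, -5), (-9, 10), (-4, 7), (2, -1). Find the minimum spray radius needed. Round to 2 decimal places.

9.30

By Welzl's lemma the MEC is supported by two points (diametrically opposite) or three points (on a circumcircle).
The farthest pair is (2, -5)–(-9, 10) with squared distance 346. The circle on this segment as diameter has centre (-3.5, 2.5) and r² = 346/4 = 86.5.
Check (-4, 7): distance² to centre = 20.5 ≤ 86.5, so it lies inside.
All remaining points lie in this disk, and no smaller disk contains both endpoints, so this is the minimum enclosing circle.
r = √(86.5) ≈ 9.30.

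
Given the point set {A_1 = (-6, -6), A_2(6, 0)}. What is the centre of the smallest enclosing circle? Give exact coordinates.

(0, -3)

The smallest circle enclosing two points has them as diameter endpoints.
Centre = midpoint = (0, -3); r² = |A_1A_2|²/4 = 180/4 = 45.
Centre = (0, -3).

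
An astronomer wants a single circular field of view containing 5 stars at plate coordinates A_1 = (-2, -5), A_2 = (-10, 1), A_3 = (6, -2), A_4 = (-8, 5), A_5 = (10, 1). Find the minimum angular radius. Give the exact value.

10

A smallest enclosing disk is always determined by at most three of the input points on its boundary.
The farthest pair is A_2–A_5 with squared distance 400. The circle on this segment as diameter has centre (0, 1) and r² = 400/4 = 100.
Check A_1: distance² to centre = 40 ≤ 100, so it lies inside.
All remaining points lie in this disk, and no smaller disk contains both endpoints, so this is the minimum enclosing circle.
r = √100 = 10.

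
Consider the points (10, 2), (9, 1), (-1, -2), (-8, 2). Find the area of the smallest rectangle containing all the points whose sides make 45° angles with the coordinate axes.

162

In coordinates u = x + y, v = x − y the rectangle is axis-aligned; the map (x,y)→(u,v) scales areas by 2.
u-values: 12, 10, -3, -6; range = 12 − (-6) = 18.
v-values: 8, 8, 1, -10; range = 8 − (-10) = 18.
Area = (18 × 18) / 2 = 162.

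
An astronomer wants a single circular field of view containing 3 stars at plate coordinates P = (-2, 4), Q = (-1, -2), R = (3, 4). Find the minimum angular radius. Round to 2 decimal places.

3.66

Side lengths²: PQ² = 37, PR² = 25, QR² = 52.
Since QR² = 52 < 37 + 25 = 62, the triangle is acute, so the smallest enclosing circle is the circumcircle.
Circumcentre = (0.5, 4/3), r² = 481/36.
r = √(481/36) ≈ 3.66.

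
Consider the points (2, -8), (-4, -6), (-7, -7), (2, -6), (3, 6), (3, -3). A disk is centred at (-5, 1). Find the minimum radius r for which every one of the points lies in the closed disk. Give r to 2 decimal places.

The required radius is the distance from (-5, 1) to the farthest point.
Squared distances: 130, 50, 68, 98, 89, 80.
Maximum is 130, attained at (2, -8).
r = √130 ≈ 11.40.

11.40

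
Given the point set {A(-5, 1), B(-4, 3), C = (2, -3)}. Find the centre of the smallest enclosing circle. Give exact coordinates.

(-1, 0)

Side lengths²: AB² = 5, AC² = 65, BC² = 72.
Since BC² = 72 ≥ 65 + 5 = 70, the angle opposite BC is not acute, so the smallest enclosing circle has BC as diameter.
Centre = midpoint of BC = (-1, 0), r² = 72/4 = 18.
Centre = (-1, 0).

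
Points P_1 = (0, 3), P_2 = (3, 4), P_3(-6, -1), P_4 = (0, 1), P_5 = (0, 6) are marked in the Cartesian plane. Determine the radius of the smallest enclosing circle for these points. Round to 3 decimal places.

5.148

By Welzl's lemma the MEC is supported by two points (diametrically opposite) or three points (on a circumcircle).
The farthest pair is P_2–P_3 with squared distance 106. The circle on this segment as diameter has centre (-1.5, 1.5) and r² = 106/4 = 26.5.
Check P_1: distance² to centre = 4.5 ≤ 26.5, so it lies inside.
All remaining points lie in this disk, and no smaller disk contains both endpoints, so this is the minimum enclosing circle.
r = √(26.5) ≈ 5.148.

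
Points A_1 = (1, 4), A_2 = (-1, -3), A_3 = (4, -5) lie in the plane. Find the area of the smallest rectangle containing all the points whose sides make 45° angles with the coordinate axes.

In coordinates u = x + y, v = x − y the rectangle is axis-aligned; the map (x,y)→(u,v) scales areas by 2.
u-values: 5, -4, -1; range = 5 − (-4) = 9.
v-values: -3, 2, 9; range = 9 − (-3) = 12.
Area = (9 × 12) / 2 = 54.

54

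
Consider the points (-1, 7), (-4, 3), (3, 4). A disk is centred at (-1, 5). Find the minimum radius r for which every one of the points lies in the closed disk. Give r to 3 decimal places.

4.123

The required radius is the distance from (-1, 5) to the farthest point.
Squared distances: 4, 13, 17.
Maximum is 17, attained at (3, 4).
r = √17 ≈ 4.123.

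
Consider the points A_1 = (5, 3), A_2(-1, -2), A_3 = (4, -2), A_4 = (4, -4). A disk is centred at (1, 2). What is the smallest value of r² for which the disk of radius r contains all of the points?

45

The required radius is the distance from (1, 2) to the farthest point.
Squared distances: 17, 20, 25, 45.
Maximum is 45, attained at A_4.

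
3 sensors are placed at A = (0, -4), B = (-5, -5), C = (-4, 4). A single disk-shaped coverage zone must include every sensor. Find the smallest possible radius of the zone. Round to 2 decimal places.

4.69

Side lengths²: AB² = 26, AC² = 80, BC² = 82.
Since BC² = 82 < 80 + 26 = 106, the triangle is acute, so the smallest enclosing circle is the circumcircle.
Circumcentre = (-36/11, -7/11), r² = 2665/121.
r = √(2665/121) ≈ 4.69.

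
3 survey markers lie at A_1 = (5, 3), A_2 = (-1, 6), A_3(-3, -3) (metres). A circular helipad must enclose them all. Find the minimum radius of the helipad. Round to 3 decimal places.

Side lengths²: A_1A_2² = 45, A_1A_3² = 100, A_2A_3² = 85.
Since A_1A_3² = 100 < 85 + 45 = 130, the triangle is acute, so the smallest enclosing circle is the circumcircle.
Circumcentre = (0.25, 1), r² = 26.5625.
r = √(26.5625) ≈ 5.154.

5.154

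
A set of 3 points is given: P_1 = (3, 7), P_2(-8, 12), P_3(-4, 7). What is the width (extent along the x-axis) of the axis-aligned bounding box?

11

max x = 3, min x = -8, so width = 11.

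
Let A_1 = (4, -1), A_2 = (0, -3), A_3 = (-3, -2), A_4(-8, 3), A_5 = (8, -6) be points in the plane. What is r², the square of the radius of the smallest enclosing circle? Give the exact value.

84.25

A smallest enclosing disk is always determined by at most three of the input points on its boundary.
The farthest pair is A_4–A_5 with squared distance 337. The circle on this segment as diameter has centre (0, -1.5) and r² = 337/4 = 84.25.
Check A_1: distance² to centre = 16.25 ≤ 84.25, so it lies inside.
All remaining points lie in this disk, and no smaller disk contains both endpoints, so this is the minimum enclosing circle.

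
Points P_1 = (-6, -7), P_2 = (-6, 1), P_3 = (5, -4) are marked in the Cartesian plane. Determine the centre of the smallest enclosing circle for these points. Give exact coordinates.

(-13/11, -3)

Side lengths²: P_1P_2² = 64, P_1P_3² = 130, P_2P_3² = 146.
Since P_2P_3² = 146 < 130 + 64 = 194, the triangle is acute, so the smallest enclosing circle is the circumcircle.
Circumcentre = (-13/11, -3), r² = 4745/121.
Centre = (-13/11, -3).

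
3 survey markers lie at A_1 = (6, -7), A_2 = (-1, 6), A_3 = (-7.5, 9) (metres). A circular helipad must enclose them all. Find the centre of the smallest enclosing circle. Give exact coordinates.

(-0.75, 1)

Side lengths²: A_1A_2² = 218, A_1A_3² = 438.25, A_2A_3² = 51.25.
Since A_1A_3² = 438.25 ≥ 218 + 51.25 = 269.25, the angle opposite A_1A_3 is not acute, so the smallest enclosing circle has A_1A_3 as diameter.
Centre = midpoint of A_1A_3 = (-0.75, 1), r² = 438.25/4 = 109.5625.
Centre = (-0.75, 1).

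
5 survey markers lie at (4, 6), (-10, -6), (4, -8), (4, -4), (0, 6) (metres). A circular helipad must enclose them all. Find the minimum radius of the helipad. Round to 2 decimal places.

By Welzl's lemma the MEC is supported by two points (diametrically opposite) or three points (on a circumcircle).
The minimum enclosing circle is determined by three boundary points: (4, 6), (-10, -6), (4, -8).
Their circumcentre is (-15/7, -1) with r² = 4250/49.
The farthest remaining point (0, 6) is at distance² 2626/49 ≤ 4250/49.
r = √(4250/49) ≈ 9.31.

9.31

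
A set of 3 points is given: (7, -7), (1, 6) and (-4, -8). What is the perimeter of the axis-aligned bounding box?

Width = max x − min x = 7 − (-4) = 11.
Height = max y − min y = 6 − (-8) = 14.
Perimeter = 2(11 + 14) = 50.

50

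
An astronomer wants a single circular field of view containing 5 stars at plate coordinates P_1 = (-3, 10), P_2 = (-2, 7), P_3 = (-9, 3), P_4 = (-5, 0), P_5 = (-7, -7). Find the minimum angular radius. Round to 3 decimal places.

8.732

By Welzl's lemma the MEC is supported by two points (diametrically opposite) or three points (on a circumcircle).
The farthest pair is P_1–P_5 with squared distance 305. The circle on this segment as diameter has centre (-5, 1.5) and r² = 305/4 = 76.25.
Check P_2: distance² to centre = 39.25 ≤ 76.25, so it lies inside.
All remaining points lie in this disk, and no smaller disk contains both endpoints, so this is the minimum enclosing circle.
r = √(76.25) ≈ 8.732.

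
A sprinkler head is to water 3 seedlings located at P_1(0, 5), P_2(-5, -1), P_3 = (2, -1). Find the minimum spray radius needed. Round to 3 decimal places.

4.116

Side lengths²: P_1P_2² = 61, P_1P_3² = 40, P_2P_3² = 49.
Since P_1P_2² = 61 < 49 + 40 = 89, the triangle is acute, so the smallest enclosing circle is the circumcircle.
Circumcentre = (-1.5, 7/6), r² = 305/18.
r = √(305/18) ≈ 4.116.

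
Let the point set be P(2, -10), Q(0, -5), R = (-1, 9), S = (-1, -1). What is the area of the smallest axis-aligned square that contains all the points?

The bounding box has width 3 and height 19.
An axis-aligned square enclosing the set must have side ≥ max(width, height).
So the minimum side is max(3, 19) = 19.
Area = 19² = 361.

361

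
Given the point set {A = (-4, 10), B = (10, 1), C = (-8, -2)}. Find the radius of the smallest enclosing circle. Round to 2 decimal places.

9.42

Side lengths²: AB² = 277, AC² = 160, BC² = 333.
Since BC² = 333 < 277 + 160 = 437, the triangle is acute, so the smallest enclosing circle is the circumcircle.
Circumcentre = (21/34, 61/34), r² = 51245/578.
r = √(51245/578) ≈ 9.42.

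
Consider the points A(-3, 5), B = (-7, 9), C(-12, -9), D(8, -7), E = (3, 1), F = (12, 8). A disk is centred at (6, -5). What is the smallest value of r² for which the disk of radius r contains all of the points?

365

The required radius is the distance from (6, -5) to the farthest point.
Squared distances: 181, 365, 340, 8, 45, 205.
Maximum is 365, attained at B.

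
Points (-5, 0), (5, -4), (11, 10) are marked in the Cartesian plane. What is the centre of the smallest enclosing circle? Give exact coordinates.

(3, 5)

Call the three points A, B, C in the order given.
Side lengths²: AB² = 116, AC² = 356, BC² = 232.
Since AC² = 356 ≥ 232 + 116 = 348, the angle opposite AC is not acute, so the smallest enclosing circle has AC as diameter.
Centre = midpoint of AC = (3, 5), r² = 356/4 = 89.
Centre = (3, 5).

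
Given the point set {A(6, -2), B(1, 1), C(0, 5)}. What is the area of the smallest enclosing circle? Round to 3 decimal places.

Side lengths²: AB² = 34, AC² = 85, BC² = 17.
Since AC² = 85 ≥ 34 + 17 = 51, the angle opposite AC is not acute, so the smallest enclosing circle has AC as diameter.
Centre = midpoint of AC = (3, 1.5), r² = 85/4 = 21.25.
Area = π·r² = π·21.25 ≈ 66.759.

66.759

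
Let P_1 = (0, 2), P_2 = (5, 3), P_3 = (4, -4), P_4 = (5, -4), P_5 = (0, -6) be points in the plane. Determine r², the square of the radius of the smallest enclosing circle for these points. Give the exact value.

26.5

The minimum enclosing circle of a finite set is fixed by two of the points (as a diameter) or three (as a circumcircle).
The farthest pair is P_2–P_5 with squared distance 106. The circle on this segment as diameter has centre (2.5, -1.5) and r² = 106/4 = 26.5.
Check P_1: distance² to centre = 18.5 ≤ 26.5, so it lies inside.
All remaining points lie in this disk, and no smaller disk contains both endpoints, so this is the minimum enclosing circle.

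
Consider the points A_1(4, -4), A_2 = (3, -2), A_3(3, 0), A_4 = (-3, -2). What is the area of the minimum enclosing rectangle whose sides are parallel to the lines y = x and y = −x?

36

In coordinates u = x + y, v = x − y the rectangle is axis-aligned; the map (x,y)→(u,v) scales areas by 2.
u-values: 0, 1, 3, -5; range = 3 − (-5) = 8.
v-values: 8, 5, 3, -1; range = 8 − (-1) = 9.
Area = (8 × 9) / 2 = 36.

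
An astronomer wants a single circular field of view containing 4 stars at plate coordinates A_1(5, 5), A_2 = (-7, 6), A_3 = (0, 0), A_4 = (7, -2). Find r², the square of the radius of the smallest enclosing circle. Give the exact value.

The farthest pair is A_2–A_4 with squared distance 260. The circle on this segment as diameter has centre (0, 2) and r² = 260/4 = 65.
Check A_1: distance² to centre = 34 ≤ 65, so it lies inside.
All remaining points lie in this disk, and no smaller disk contains both endpoints, so this is the minimum enclosing circle.

65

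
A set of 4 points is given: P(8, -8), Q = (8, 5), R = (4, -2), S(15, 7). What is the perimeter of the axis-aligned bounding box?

Width = max x − min x = 15 − 4 = 11.
Height = max y − min y = 7 − (-8) = 15.
Perimeter = 2(11 + 15) = 52.

52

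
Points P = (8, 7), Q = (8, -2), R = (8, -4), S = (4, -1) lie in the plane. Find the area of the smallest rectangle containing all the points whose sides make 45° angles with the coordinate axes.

66

In coordinates u = x + y, v = x − y the rectangle is axis-aligned; the map (x,y)→(u,v) scales areas by 2.
u-values: 15, 6, 4, 3; range = 15 − 3 = 12.
v-values: 1, 10, 12, 5; range = 12 − 1 = 11.
Area = (12 × 11) / 2 = 66.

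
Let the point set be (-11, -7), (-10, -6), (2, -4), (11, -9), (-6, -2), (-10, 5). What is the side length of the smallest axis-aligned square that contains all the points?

22

The bounding box has width 22 and height 14.
An axis-aligned square enclosing the set must have side ≥ max(width, height).
So the minimum side is max(22, 14) = 22.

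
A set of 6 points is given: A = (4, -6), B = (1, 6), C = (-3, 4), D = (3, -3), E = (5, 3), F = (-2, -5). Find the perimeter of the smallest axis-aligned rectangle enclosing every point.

40

Width = max x − min x = 5 − (-3) = 8.
Height = max y − min y = 6 − (-6) = 12.
Perimeter = 2(8 + 12) = 40.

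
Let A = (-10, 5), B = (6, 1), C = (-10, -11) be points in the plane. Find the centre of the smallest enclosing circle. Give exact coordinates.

(-3.5, -3)

Side lengths²: AB² = 272, AC² = 256, BC² = 400.
Since BC² = 400 < 272 + 256 = 528, the triangle is acute, so the smallest enclosing circle is the circumcircle.
Circumcentre = (-3.5, -3), r² = 106.25.
Centre = (-3.5, -3).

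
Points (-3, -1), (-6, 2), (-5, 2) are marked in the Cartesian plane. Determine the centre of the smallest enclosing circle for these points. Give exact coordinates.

(-4.5, 0.5)

Call the three points A, B, C in the order given.
Side lengths²: AB² = 18, AC² = 13, BC² = 1.
Since AB² = 18 ≥ 13 + 1 = 14, the angle opposite AB is not acute, so the smallest enclosing circle has AB as diameter.
Centre = midpoint of AB = (-4.5, 0.5), r² = 18/4 = 4.5.
Centre = (-4.5, 0.5).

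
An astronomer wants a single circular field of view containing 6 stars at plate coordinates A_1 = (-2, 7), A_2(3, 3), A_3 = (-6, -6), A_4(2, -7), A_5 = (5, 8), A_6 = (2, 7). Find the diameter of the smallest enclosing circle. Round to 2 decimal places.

17.80

By Welzl's lemma the MEC is supported by two points (diametrically opposite) or three points (on a circumcircle).
The farthest pair is A_3–A_5 with squared distance 317. The circle on this segment as diameter has centre (-0.5, 1) and r² = 317/4 = 79.25.
Check A_1: distance² to centre = 38.25 ≤ 79.25, so it lies inside.
All remaining points lie in this disk, and no smaller disk contains both endpoints, so this is the minimum enclosing circle.
Diameter = 2r = 2√(79.25) ≈ 17.80.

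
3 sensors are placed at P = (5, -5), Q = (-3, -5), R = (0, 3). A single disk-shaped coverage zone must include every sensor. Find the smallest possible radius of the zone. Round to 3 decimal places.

Side lengths²: PQ² = 64, PR² = 89, QR² = 73.
Since PR² = 89 < 73 + 64 = 137, the triangle is acute, so the smallest enclosing circle is the circumcircle.
Circumcentre = (1, -1.9375), r² = 25.37890625.
r = √(25.37890625) ≈ 5.038.

5.038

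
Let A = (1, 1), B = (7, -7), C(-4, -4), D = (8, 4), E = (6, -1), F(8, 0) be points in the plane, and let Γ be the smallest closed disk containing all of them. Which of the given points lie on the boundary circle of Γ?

By Welzl's lemma the MEC is supported by two points (diametrically opposite) or three points (on a circumcircle).
The minimum enclosing circle is determined by three boundary points: B, C, D.
Their circumcentre is (84/31, -33/31) with r² = 51545/961.
The farthest remaining point F is at distance² 27985/961 ≤ 51545/961.
The points at distance exactly r from the centre are B, C, D — 3 points.

B, C, D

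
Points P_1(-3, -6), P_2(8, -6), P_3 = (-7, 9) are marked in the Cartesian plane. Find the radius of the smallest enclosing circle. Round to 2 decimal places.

Side lengths²: P_1P_2² = 121, P_1P_3² = 241, P_2P_3² = 450.
Since P_2P_3² = 450 ≥ 241 + 121 = 362, the angle opposite P_2P_3 is not acute, so the smallest enclosing circle has P_2P_3 as diameter.
Centre = midpoint of P_2P_3 = (0.5, 1.5), r² = 450/4 = 112.5.
r = √(112.5) ≈ 10.61.

10.61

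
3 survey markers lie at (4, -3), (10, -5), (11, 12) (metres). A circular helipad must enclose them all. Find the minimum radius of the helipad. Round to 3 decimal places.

8.571

Call the three points A, B, C in the order given.
Side lengths²: AB² = 40, AC² = 274, BC² = 290.
Since BC² = 290 < 274 + 40 = 314, the triangle is acute, so the smallest enclosing circle is the circumcircle.
Circumcentre = (495/52, 185/52), r² = 99325/1352.
r = √(99325/1352) ≈ 8.571.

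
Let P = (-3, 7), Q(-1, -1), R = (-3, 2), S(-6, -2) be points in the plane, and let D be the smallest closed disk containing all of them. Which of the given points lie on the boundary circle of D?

The minimum enclosing circle is determined by three boundary points: P, Q, S.
Their circumcentre is (-30/7, 17/7) with r² = 1105/49.
The farthest remaining point R is at distance² 90/49 ≤ 1105/49.
The points at distance exactly r from the centre are P, Q, S — 3 points.

P, Q, S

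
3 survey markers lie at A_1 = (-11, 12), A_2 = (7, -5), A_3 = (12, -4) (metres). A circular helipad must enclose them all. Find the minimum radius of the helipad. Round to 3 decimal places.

Side lengths²: A_1A_2² = 613, A_1A_3² = 785, A_2A_3² = 26.
Since A_1A_3² = 785 ≥ 613 + 26 = 639, the angle opposite A_1A_3 is not acute, so the smallest enclosing circle has A_1A_3 as diameter.
Centre = midpoint of A_1A_3 = (0.5, 4), r² = 785/4 = 196.25.
r = √(196.25) ≈ 14.009.

14.009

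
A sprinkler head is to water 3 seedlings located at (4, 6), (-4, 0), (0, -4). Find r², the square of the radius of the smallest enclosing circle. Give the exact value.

Call the three points A, B, C in the order given.
Side lengths²: AB² = 100, AC² = 116, BC² = 32.
Since AC² = 116 < 100 + 32 = 132, the triangle is acute, so the smallest enclosing circle is the circumcircle.
Circumcentre = (9/7, 9/7), r² = 1450/49.

1450/49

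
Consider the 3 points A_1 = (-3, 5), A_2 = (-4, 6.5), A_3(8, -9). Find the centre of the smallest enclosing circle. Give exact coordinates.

Side lengths²: A_1A_2² = 3.25, A_1A_3² = 317, A_2A_3² = 384.25.
Since A_2A_3² = 384.25 ≥ 317 + 3.25 = 320.25, the angle opposite A_2A_3 is not acute, so the smallest enclosing circle has A_2A_3 as diameter.
Centre = midpoint of A_2A_3 = (2, -1.25), r² = 384.25/4 = 96.0625.
Centre = (2, -1.25).

(2, -1.25)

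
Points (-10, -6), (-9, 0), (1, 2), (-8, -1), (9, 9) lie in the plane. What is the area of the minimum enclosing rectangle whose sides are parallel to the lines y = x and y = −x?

153

In coordinates u = x + y, v = x − y the rectangle is axis-aligned; the map (x,y)→(u,v) scales areas by 2.
u-values: -16, -9, 3, -9, 18; range = 18 − (-16) = 34.
v-values: -4, -9, -1, -7, 0; range = 0 − (-9) = 9.
Area = (34 × 9) / 2 = 153.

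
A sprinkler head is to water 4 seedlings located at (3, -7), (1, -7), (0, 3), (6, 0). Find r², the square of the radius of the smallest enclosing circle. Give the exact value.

27.25

By Welzl's lemma the MEC is supported by two points (diametrically opposite) or three points (on a circumcircle).
The farthest pair is (3, -7)–(0, 3) with squared distance 109. The circle on this segment as diameter has centre (1.5, -2) and r² = 109/4 = 27.25.
Check (1, -7): distance² to centre = 25.25 ≤ 27.25, so it lies inside.
All remaining points lie in this disk, and no smaller disk contains both endpoints, so this is the minimum enclosing circle.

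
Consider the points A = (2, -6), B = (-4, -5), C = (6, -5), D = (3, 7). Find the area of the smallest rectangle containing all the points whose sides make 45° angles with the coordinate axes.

In coordinates u = x + y, v = x − y the rectangle is axis-aligned; the map (x,y)→(u,v) scales areas by 2.
u-values: -4, -9, 1, 10; range = 10 − (-9) = 19.
v-values: 8, 1, 11, -4; range = 11 − (-4) = 15.
Area = (19 × 15) / 2 = 142.5.

142.5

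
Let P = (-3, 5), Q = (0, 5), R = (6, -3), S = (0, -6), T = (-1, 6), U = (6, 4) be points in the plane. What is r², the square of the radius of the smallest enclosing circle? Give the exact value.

45305/1152

The minimum enclosing circle is determined by three boundary points: P, S, U.
Their circumcentre is (49/48, 0.1875) with r² = 45305/1152.
The farthest remaining point T is at distance² 43625/1152 ≤ 45305/1152.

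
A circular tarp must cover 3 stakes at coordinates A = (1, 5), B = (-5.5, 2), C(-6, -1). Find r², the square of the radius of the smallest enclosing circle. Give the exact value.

21.25

Side lengths²: AB² = 51.25, AC² = 85, BC² = 9.25.
Since AC² = 85 ≥ 51.25 + 9.25 = 60.5, the angle opposite AC is not acute, so the smallest enclosing circle has AC as diameter.
Centre = midpoint of AC = (-2.5, 2), r² = 85/4 = 21.25.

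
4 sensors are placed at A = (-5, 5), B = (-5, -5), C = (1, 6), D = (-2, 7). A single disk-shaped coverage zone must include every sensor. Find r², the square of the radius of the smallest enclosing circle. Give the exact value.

By Welzl's lemma the MEC is supported by two points (diametrically opposite) or three points (on a circumcircle).
The minimum enclosing circle is determined by three boundary points: B, C, D.
Their circumcentre is (-63/26, 19/26) with r² = 13345/338.
The farthest remaining point A is at distance² 8405/338 ≤ 13345/338.

13345/338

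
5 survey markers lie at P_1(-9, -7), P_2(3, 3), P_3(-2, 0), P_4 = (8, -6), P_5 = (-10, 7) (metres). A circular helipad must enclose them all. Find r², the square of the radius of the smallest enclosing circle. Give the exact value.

123.25

The farthest pair is P_4–P_5 with squared distance 493. The circle on this segment as diameter has centre (-1, 0.5) and r² = 493/4 = 123.25.
Check P_1: distance² to centre = 120.25 ≤ 123.25, so it lies inside.
All remaining points lie in this disk, and no smaller disk contains both endpoints, so this is the minimum enclosing circle.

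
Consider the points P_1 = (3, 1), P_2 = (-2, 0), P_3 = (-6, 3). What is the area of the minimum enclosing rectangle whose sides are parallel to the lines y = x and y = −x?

In coordinates u = x + y, v = x − y the rectangle is axis-aligned; the map (x,y)→(u,v) scales areas by 2.
u-values: 4, -2, -3; range = 4 − (-3) = 7.
v-values: 2, -2, -9; range = 2 − (-9) = 11.
Area = (7 × 11) / 2 = 38.5.

38.5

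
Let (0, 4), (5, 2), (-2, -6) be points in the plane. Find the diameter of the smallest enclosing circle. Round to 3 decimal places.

10.811

Call the three points A, B, C in the order given.
Side lengths²: AB² = 29, AC² = 104, BC² = 113.
Since BC² = 113 < 104 + 29 = 133, the triangle is acute, so the smallest enclosing circle is the circumcircle.
Circumcentre = (41/54, -73/54), r² = 42601/1458.
Diameter = 2r = 2√(42601/1458) ≈ 10.811.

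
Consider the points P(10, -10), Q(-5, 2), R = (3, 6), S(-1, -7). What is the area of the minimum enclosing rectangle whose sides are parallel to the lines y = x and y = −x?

In coordinates u = x + y, v = x − y the rectangle is axis-aligned; the map (x,y)→(u,v) scales areas by 2.
u-values: 0, -3, 9, -8; range = 9 − (-8) = 17.
v-values: 20, -7, -3, 6; range = 20 − (-7) = 27.
Area = (17 × 27) / 2 = 229.5.

229.5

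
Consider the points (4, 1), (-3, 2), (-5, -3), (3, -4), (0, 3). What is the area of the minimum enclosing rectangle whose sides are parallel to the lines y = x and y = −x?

In coordinates u = x + y, v = x − y the rectangle is axis-aligned; the map (x,y)→(u,v) scales areas by 2.
u-values: 5, -1, -8, -1, 3; range = 5 − (-8) = 13.
v-values: 3, -5, -2, 7, -3; range = 7 − (-5) = 12.
Area = (13 × 12) / 2 = 78.

78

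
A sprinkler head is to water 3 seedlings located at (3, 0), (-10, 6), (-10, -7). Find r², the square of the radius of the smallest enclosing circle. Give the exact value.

22345/338

Call the three points A, B, C in the order given.
Side lengths²: AB² = 205, AC² = 218, BC² = 169.
Since AC² = 218 < 205 + 169 = 374, the triangle is acute, so the smallest enclosing circle is the circumcircle.
Circumcentre = (-133/26, -0.5), r² = 22345/338.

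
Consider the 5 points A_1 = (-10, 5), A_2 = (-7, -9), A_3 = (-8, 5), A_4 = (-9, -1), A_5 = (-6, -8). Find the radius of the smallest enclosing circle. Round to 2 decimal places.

7.16

The minimum enclosing circle of a finite set is fixed by two of the points (as a diameter) or three (as a circumcircle).
The farthest pair is A_1–A_2 with squared distance 205. The circle on this segment as diameter has centre (-8.5, -2) and r² = 205/4 = 51.25.
Check A_3: distance² to centre = 49.25 ≤ 51.25, so it lies inside.
All remaining points lie in this disk, and no smaller disk contains both endpoints, so this is the minimum enclosing circle.
r = √(51.25) ≈ 7.16.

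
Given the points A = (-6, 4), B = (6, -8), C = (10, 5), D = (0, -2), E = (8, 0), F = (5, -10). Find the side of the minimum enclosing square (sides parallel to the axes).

The bounding box has width 16 and height 15.
An axis-aligned square enclosing the set must have side ≥ max(width, height).
So the minimum side is max(16, 15) = 16.

16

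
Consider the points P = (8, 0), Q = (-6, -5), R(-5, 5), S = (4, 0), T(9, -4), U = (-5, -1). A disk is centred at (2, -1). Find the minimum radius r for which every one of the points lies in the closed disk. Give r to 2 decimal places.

9.22

The required radius is the distance from (2, -1) to the farthest point.
Squared distances: 37, 80, 85, 5, 58, 49.
Maximum is 85, attained at R.
r = √85 ≈ 9.22.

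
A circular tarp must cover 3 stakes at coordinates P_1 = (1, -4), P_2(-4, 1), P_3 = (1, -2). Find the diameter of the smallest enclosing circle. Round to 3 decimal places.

7.071

Side lengths²: P_1P_2² = 50, P_1P_3² = 4, P_2P_3² = 34.
Since P_1P_2² = 50 ≥ 34 + 4 = 38, the angle opposite P_1P_2 is not acute, so the smallest enclosing circle has P_1P_2 as diameter.
Centre = midpoint of P_1P_2 = (-1.5, -1.5), r² = 50/4 = 12.5.
Diameter = 2r = 2√(12.5) ≈ 7.071.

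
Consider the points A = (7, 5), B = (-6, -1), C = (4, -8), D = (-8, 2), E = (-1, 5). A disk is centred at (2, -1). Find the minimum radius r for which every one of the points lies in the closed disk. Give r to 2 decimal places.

10.44

The required radius is the distance from (2, -1) to the farthest point.
Squared distances: 61, 64, 53, 109, 45.
Maximum is 109, attained at D.
r = √109 ≈ 10.44.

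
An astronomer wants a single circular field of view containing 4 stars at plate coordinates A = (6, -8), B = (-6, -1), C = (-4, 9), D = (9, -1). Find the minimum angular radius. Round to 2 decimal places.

A smallest enclosing disk is always determined by at most three of the input points on its boundary.
The farthest pair is A–C with squared distance 389. The circle on this segment as diameter has centre (1, 0.5) and r² = 389/4 = 97.25.
Check B: distance² to centre = 51.25 ≤ 97.25, so it lies inside.
All remaining points lie in this disk, and no smaller disk contains both endpoints, so this is the minimum enclosing circle.
r = √(97.25) ≈ 9.86.

9.86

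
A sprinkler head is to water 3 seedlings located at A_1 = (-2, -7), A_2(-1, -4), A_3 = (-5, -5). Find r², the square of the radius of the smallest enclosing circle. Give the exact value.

Side lengths²: A_1A_2² = 10, A_1A_3² = 13, A_2A_3² = 17.
Since A_2A_3² = 17 < 13 + 10 = 23, the triangle is acute, so the smallest enclosing circle is the circumcircle.
Circumcentre = (-63/22, -111/22), r² = 1105/242.

1105/242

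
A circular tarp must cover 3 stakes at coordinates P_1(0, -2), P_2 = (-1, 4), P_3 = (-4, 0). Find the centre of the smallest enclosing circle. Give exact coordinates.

Side lengths²: P_1P_2² = 37, P_1P_3² = 20, P_2P_3² = 25.
Since P_1P_2² = 37 < 25 + 20 = 45, the triangle is acute, so the smallest enclosing circle is the circumcircle.
Circumcentre = (-23/22, 10/11), r² = 4625/484.
Centre = (-23/22, 10/11).

(-23/22, 10/11)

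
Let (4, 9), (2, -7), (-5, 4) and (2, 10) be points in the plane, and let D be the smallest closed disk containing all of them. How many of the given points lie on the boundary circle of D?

2

A smallest enclosing disk is always determined by at most three of the input points on its boundary.
The farthest pair is (2, -7)–(2, 10) with squared distance 289. The circle on this segment as diameter has centre (2, 1.5) and r² = 289/4 = 72.25.
Check (4, 9): distance² to centre = 60.25 ≤ 72.25, so it lies inside.
All remaining points lie in this disk, and no smaller disk contains both endpoints, so this is the minimum enclosing circle.
The points at distance exactly r from the centre are (2, -7), (2, 10) — 2 points.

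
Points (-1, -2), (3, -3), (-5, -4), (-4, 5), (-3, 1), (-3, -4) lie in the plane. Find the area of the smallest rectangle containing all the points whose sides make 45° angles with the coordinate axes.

In coordinates u = x + y, v = x − y the rectangle is axis-aligned; the map (x,y)→(u,v) scales areas by 2.
u-values: -3, 0, -9, 1, -2, -7; range = 1 − (-9) = 10.
v-values: 1, 6, -1, -9, -4, 1; range = 6 − (-9) = 15.
Area = (10 × 15) / 2 = 75.

75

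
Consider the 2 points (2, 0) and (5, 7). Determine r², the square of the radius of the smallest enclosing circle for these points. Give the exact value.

14.5

The smallest circle enclosing two points has them as diameter endpoints.
Centre = midpoint = (3.5, 3.5); r² = |(2, 0)−(5, 7)|²/4 = 58/4 = 14.5.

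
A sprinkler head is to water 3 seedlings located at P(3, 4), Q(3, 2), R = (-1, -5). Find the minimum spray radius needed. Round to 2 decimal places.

4.92

Side lengths²: PQ² = 4, PR² = 97, QR² = 65.
Since PR² = 97 ≥ 65 + 4 = 69, the angle opposite PR is not acute, so the smallest enclosing circle has PR as diameter.
Centre = midpoint of PR = (1, -0.5), r² = 97/4 = 24.25.
r = √(24.25) ≈ 4.92.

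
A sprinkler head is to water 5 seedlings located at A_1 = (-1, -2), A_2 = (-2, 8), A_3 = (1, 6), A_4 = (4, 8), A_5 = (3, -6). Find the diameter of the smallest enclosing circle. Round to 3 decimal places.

14.904

The minimum enclosing circle of a finite set is fixed by two of the points (as a diameter) or three (as a circumcircle).
The minimum enclosing circle is determined by three boundary points: A_2, A_4, A_5.
Their circumcentre is (1, 33/28) with r² = 43537/784.
The farthest remaining point A_3 is at distance² 18225/784 ≤ 43537/784.
Diameter = 2r = 2√(43537/784) ≈ 14.904.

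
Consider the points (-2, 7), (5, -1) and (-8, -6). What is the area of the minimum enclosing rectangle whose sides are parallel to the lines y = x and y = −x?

In coordinates u = x + y, v = x − y the rectangle is axis-aligned; the map (x,y)→(u,v) scales areas by 2.
u-values: 5, 4, -14; range = 5 − (-14) = 19.
v-values: -9, 6, -2; range = 6 − (-9) = 15.
Area = (19 × 15) / 2 = 142.5.

142.5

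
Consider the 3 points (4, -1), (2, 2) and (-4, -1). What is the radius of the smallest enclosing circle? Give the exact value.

4

Call the three points A, B, C in the order given.
Side lengths²: AB² = 13, AC² = 64, BC² = 45.
Since AC² = 64 ≥ 45 + 13 = 58, the angle opposite AC is not acute, so the smallest enclosing circle has AC as diameter.
Centre = midpoint of AC = (0, -1), r² = 64/4 = 16.
r = √16 = 4.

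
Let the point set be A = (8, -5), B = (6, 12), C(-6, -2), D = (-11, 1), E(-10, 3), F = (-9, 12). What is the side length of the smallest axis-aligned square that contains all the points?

The bounding box has width 19 and height 17.
An axis-aligned square enclosing the set must have side ≥ max(width, height).
So the minimum side is max(19, 17) = 19.

19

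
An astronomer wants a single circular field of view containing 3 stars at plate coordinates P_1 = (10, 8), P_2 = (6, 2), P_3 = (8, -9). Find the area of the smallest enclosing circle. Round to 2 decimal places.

Side lengths²: P_1P_2² = 52, P_1P_3² = 293, P_2P_3² = 125.
Since P_1P_3² = 293 ≥ 125 + 52 = 177, the angle opposite P_1P_3 is not acute, so the smallest enclosing circle has P_1P_3 as diameter.
Centre = midpoint of P_1P_3 = (9, -0.5), r² = 293/4 = 73.25.
Area = π·r² = π·73.25 ≈ 230.12.

230.12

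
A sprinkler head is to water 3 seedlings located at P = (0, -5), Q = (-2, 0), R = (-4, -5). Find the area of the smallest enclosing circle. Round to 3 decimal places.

26.421

Side lengths²: PQ² = 29, PR² = 16, QR² = 29.
Since QR² = 29 < 29 + 16 = 45, the triangle is acute, so the smallest enclosing circle is the circumcircle.
Circumcentre = (-2, -2.9), r² = 8.41.
Area = π·r² = π·8.41 ≈ 26.421.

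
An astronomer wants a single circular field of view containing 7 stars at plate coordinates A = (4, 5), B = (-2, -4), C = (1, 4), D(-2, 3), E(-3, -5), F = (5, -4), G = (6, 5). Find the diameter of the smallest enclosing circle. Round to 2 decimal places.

The minimum enclosing circle of a finite set is fixed by two of the points (as a diameter) or three (as a circumcircle).
The farthest pair is E–G with squared distance 181. The circle on this segment as diameter has centre (1.5, 0) and r² = 181/4 = 45.25.
Check A: distance² to centre = 31.25 ≤ 45.25, so it lies inside.
All remaining points lie in this disk, and no smaller disk contains both endpoints, so this is the minimum enclosing circle.
Diameter = 2r = 2√(45.25) ≈ 13.45.

13.45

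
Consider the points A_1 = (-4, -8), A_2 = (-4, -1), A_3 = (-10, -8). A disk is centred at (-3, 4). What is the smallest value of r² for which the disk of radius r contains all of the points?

The required radius is the distance from (-3, 4) to the farthest point.
Squared distances: 145, 26, 193.
Maximum is 193, attained at A_3.

193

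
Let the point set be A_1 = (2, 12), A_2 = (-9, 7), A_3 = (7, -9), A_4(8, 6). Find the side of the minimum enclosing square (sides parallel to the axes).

21

The bounding box has width 17 and height 21.
An axis-aligned square enclosing the set must have side ≥ max(width, height).
So the minimum side is max(17, 21) = 21.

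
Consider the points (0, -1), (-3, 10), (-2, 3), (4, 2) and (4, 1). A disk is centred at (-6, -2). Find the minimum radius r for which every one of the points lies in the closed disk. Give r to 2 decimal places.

The required radius is the distance from (-6, -2) to the farthest point.
Squared distances: 37, 153, 41, 116, 109.
Maximum is 153, attained at (-3, 10).
r = √153 ≈ 12.37.

12.37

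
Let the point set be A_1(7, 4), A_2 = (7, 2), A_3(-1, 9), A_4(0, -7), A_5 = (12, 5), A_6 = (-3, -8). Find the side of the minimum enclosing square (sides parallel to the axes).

The bounding box has width 15 and height 17.
An axis-aligned square enclosing the set must have side ≥ max(width, height).
So the minimum side is max(15, 17) = 17.

17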